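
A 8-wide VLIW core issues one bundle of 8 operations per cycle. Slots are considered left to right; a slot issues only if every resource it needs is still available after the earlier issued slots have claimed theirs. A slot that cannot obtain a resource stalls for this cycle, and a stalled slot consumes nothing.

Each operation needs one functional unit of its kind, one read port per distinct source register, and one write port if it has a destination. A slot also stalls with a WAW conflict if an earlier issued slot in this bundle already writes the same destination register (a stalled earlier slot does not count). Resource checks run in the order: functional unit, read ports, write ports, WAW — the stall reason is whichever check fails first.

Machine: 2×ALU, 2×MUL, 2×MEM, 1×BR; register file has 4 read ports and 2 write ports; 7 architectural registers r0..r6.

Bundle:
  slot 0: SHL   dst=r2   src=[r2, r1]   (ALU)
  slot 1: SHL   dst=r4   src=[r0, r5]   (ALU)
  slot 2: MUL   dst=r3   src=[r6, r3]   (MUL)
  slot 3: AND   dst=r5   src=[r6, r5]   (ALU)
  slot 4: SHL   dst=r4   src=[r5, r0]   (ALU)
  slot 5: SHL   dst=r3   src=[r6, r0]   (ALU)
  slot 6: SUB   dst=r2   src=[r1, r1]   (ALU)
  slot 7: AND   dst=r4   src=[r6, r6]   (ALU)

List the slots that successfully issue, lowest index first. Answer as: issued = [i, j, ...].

  0. ALU→r2 ⇒ go  {1A/2Mu/2Ld/1B | 2r 1w}
  1. ALU→r4 ⇒ go  {0A/2Mu/2Ld/1B | 0r 0w}
  2. MUL→r3 ⇒ no(RD_PORT)  {0A/2Mu/2Ld/1B | 0r 0w}
  3. ALU→r5 ⇒ no(FU)  {0A/2Mu/2Ld/1B | 0r 0w}
  4. ALU→r4 ⇒ no(FU)  {0A/2Mu/2Ld/1B | 0r 0w}
  5. ALU→r3 ⇒ no(FU)  {0A/2Mu/2Ld/1B | 0r 0w}
  6. ALU→r2 ⇒ no(FU)  {0A/2Mu/2Ld/1B | 0r 0w}
  7. ALU→r4 ⇒ no(FU)  {0A/2Mu/2Ld/1B | 0r 0w}

issued = [0, 1]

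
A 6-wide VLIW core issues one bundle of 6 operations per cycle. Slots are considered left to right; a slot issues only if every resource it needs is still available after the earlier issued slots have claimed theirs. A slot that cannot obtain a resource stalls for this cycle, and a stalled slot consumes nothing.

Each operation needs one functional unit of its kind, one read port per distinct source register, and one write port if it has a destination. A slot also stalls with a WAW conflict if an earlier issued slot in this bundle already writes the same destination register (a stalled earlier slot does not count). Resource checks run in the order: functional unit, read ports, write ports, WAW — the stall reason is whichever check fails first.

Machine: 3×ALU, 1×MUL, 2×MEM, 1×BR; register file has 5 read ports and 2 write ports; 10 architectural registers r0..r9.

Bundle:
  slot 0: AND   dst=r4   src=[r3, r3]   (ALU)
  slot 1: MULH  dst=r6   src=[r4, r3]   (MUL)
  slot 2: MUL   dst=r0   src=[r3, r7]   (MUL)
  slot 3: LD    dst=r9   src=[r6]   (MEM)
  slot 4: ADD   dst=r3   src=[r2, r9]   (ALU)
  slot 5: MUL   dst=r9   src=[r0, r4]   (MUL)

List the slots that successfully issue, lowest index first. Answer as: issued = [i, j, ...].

issued = [0, 1]

#0 ALU src=r3,r3 dispatched  <A:2 Mu:1 Ld:2 B:1 rd:4 wr:1>
#1 MUL src=r4,r3 dispatched  <A:2 Mu:0 Ld:2 B:1 rd:2 wr:0>
#2 MUL src=r3,r7 held:FU  <A:2 Mu:0 Ld:2 B:1 rd:2 wr:0>
#3 MEM src=r6 held:WR_PORT  <A:2 Mu:0 Ld:2 B:1 rd:2 wr:0>
#4 ALU src=r2,r9 held:WR_PORT  <A:2 Mu:0 Ld:2 B:1 rd:2 wr:0>
#5 MUL src=r0,r4 held:FU  <A:2 Mu:0 Ld:2 B:1 rd:2 wr:0>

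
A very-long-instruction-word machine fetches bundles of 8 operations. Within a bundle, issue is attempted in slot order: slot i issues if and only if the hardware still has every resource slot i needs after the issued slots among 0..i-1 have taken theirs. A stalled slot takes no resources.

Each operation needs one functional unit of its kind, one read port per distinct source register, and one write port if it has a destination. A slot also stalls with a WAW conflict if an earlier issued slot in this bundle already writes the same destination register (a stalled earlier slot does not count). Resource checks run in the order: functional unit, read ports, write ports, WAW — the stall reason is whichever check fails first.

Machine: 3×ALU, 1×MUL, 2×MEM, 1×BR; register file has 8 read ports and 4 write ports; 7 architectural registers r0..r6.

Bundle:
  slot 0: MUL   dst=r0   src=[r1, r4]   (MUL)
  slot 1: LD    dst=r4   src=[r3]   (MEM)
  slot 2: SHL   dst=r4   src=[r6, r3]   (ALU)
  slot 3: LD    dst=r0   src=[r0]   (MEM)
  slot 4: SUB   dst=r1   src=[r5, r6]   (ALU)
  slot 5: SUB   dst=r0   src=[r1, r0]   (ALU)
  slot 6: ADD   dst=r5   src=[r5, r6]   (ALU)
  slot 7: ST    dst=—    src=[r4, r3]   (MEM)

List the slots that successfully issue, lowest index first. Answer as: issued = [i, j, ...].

slot 0 (MUL): ISSUE — free A3,Mu0,Ld2,B1 rp6 wp3
slot 1 (MEM): ISSUE — free A3,Mu0,Ld1,B1 rp5 wp2
slot 2 (ALU): stall WAW — free A3,Mu0,Ld1,B1 rp5 wp2
slot 3 (MEM): stall WAW — free A3,Mu0,Ld1,B1 rp5 wp2
slot 4 (ALU): ISSUE — free A2,Mu0,Ld1,B1 rp3 wp1
slot 5 (ALU): stall WAW — free A2,Mu0,Ld1,B1 rp3 wp1
slot 6 (ALU): ISSUE — free A1,Mu0,Ld1,B1 rp1 wp0
slot 7 (MEM): stall RD_PORT — free A1,Mu0,Ld1,B1 rp1 wp0

issued = [0, 1, 4, 6]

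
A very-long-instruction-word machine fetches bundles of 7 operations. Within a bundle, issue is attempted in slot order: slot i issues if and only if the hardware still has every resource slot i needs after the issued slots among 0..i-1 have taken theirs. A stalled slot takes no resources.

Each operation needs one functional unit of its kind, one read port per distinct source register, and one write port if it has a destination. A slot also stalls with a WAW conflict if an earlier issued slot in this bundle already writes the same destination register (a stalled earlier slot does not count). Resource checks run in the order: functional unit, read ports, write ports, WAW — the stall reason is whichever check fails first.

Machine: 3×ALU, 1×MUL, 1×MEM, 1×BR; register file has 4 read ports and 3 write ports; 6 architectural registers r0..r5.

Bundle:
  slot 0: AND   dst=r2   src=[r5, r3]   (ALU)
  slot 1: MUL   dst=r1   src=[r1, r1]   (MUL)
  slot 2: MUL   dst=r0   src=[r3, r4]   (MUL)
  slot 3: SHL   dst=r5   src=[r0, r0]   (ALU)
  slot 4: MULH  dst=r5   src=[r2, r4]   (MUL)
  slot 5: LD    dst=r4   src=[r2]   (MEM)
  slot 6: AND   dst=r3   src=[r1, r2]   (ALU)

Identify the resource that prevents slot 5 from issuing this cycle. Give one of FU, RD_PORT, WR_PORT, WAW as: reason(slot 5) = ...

reason(slot 5) = RD_PORT

  0. ALU→r2 ⇒ go  {2A/1Mu/1Ld/1B | 2r 2w}
  1. MUL→r1 ⇒ go  {2A/0Mu/1Ld/1B | 1r 1w}
  2. MUL→r0 ⇒ no(FU)  {2A/0Mu/1Ld/1B | 1r 1w}
  3. ALU→r5 ⇒ go  {1A/0Mu/1Ld/1B | 0r 0w}
  4. MUL→r5 ⇒ no(FU)  {1A/0Mu/1Ld/1B | 0r 0w}
  5. MEM→r4 ⇒ no(RD_PORT)  {1A/0Mu/1Ld/1B | 0r 0w}
  6. ALU→r3 ⇒ no(RD_PORT)  {1A/0Mu/1Ld/1B | 0r 0w}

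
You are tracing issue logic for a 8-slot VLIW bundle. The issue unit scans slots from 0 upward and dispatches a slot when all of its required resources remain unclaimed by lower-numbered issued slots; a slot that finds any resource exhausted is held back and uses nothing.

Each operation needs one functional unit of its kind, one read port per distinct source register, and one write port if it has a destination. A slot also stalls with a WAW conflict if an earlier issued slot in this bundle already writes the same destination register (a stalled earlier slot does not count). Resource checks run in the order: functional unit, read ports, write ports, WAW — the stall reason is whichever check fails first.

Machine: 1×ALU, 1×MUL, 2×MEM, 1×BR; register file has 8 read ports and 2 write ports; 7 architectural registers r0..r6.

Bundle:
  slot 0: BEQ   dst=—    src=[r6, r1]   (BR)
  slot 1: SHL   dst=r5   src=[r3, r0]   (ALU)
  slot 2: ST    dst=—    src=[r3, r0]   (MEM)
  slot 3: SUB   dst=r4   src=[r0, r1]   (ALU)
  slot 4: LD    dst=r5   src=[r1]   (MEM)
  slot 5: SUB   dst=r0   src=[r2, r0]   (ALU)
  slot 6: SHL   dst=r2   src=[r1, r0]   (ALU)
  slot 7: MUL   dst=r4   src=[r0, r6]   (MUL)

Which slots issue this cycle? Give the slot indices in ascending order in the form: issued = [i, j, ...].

slot 0 (BR): ISSUE — free A1,Mu1,Ld2,B0 rp6 wp2
slot 1 (ALU): ISSUE — free A0,Mu1,Ld2,B0 rp4 wp1
slot 2 (MEM): ISSUE — free A0,Mu1,Ld1,B0 rp2 wp1
slot 3 (ALU): stall FU — free A0,Mu1,Ld1,B0 rp2 wp1
slot 4 (MEM): stall WAW — free A0,Mu1,Ld1,B0 rp2 wp1
slot 5 (ALU): stall FU — free A0,Mu1,Ld1,B0 rp2 wp1
slot 6 (ALU): stall FU — free A0,Mu1,Ld1,B0 rp2 wp1
slot 7 (MUL): ISSUE — free A0,Mu0,Ld1,B0 rp0 wp0

issued = [0, 1, 2, 7]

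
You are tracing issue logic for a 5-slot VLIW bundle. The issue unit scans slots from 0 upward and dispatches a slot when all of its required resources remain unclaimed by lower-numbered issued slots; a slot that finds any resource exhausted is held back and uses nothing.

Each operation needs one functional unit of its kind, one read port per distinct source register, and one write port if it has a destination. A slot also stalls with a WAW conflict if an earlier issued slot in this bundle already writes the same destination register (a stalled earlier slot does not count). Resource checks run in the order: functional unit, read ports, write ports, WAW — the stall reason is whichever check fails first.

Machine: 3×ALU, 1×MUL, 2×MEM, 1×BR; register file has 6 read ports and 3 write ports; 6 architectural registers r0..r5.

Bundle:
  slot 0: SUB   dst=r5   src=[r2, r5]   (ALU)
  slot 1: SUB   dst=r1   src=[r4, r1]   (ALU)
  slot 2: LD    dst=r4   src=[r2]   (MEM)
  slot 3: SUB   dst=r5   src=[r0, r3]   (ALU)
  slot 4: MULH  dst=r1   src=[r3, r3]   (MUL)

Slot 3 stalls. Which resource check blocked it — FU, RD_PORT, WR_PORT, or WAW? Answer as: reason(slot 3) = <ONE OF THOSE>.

reason(slot 3) = RD_PORT

  0. ALU→r5 ⇒ go  {2A/1Mu/2Ld/1B | 4r 2w}
  1. ALU→r1 ⇒ go  {1A/1Mu/2Ld/1B | 2r 1w}
  2. MEM→r4 ⇒ go  {1A/1Mu/1Ld/1B | 1r 0w}
  3. ALU→r5 ⇒ no(RD_PORT)  {1A/1Mu/1Ld/1B | 1r 0w}
  4. MUL→r1 ⇒ no(WR_PORT)  {1A/1Mu/1Ld/1B | 1r 0w}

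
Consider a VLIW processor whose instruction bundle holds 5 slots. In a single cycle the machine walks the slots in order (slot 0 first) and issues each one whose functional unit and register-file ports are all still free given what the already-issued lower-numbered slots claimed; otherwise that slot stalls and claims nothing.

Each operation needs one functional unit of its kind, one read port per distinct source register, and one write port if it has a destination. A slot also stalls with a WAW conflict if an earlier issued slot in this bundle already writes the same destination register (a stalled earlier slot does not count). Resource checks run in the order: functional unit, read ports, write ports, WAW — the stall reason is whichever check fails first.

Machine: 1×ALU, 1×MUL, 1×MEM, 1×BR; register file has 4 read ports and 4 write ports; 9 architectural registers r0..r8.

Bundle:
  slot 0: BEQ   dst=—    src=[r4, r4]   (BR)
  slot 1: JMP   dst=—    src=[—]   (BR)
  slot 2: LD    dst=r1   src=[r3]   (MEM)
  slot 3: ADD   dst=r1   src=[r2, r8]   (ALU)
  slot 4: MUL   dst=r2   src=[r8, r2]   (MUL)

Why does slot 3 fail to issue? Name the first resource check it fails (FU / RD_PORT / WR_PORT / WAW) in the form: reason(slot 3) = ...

(0) want 1×BR +1rd +0wr — yes → AL1|MU1|ME1|BR0|rd3|wr4
(1) want 1×BR +0rd +0wr — FU → AL1|MU1|ME1|BR0|rd3|wr4
(2) want 1×MEM +1rd +1wr — yes → AL1|MU1|ME0|BR0|rd2|wr3
(3) want 1×ALU +2rd +1wr — WAW → AL1|MU1|ME0|BR0|rd2|wr3
(4) want 1×MUL +2rd +1wr — yes → AL1|MU0|ME0|BR0|rd0|wr2

reason(slot 3) = WAW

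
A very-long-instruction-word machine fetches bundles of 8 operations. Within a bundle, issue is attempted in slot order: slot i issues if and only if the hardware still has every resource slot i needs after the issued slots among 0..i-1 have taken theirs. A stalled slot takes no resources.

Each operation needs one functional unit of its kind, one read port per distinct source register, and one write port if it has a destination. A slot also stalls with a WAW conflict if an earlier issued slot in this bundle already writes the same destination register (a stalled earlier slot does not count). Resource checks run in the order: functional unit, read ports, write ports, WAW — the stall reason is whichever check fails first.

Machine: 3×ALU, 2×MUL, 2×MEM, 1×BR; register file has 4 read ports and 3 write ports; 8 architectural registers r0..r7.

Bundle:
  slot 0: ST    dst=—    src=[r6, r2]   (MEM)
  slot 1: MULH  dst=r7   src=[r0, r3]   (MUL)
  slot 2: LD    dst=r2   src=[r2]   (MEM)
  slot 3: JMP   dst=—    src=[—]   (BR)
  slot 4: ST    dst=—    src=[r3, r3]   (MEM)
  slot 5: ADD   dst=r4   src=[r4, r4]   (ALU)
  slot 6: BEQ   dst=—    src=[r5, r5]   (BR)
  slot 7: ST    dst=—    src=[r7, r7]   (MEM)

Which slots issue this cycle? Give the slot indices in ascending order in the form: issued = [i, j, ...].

issued = [0, 1, 3]

(0) want 1×MEM +2rd +0wr — yes → AL3|MU2|ME1|BR1|rd2|wr3
(1) want 1×MUL +2rd +1wr — yes → AL3|MU1|ME1|BR1|rd0|wr2
(2) want 1×MEM +1rd +1wr — RD_PORT → AL3|MU1|ME1|BR1|rd0|wr2
(3) want 1×BR +0rd +0wr — yes → AL3|MU1|ME1|BR0|rd0|wr2
(4) want 1×MEM +1rd +0wr — RD_PORT → AL3|MU1|ME1|BR0|rd0|wr2
(5) want 1×ALU +1rd +1wr — RD_PORT → AL3|MU1|ME1|BR0|rd0|wr2
(6) want 1×BR +1rd +0wr — FU → AL3|MU1|ME1|BR0|rd0|wr2
(7) want 1×MEM +1rd +0wr — RD_PORT → AL3|MU1|ME1|BR0|rd0|wr2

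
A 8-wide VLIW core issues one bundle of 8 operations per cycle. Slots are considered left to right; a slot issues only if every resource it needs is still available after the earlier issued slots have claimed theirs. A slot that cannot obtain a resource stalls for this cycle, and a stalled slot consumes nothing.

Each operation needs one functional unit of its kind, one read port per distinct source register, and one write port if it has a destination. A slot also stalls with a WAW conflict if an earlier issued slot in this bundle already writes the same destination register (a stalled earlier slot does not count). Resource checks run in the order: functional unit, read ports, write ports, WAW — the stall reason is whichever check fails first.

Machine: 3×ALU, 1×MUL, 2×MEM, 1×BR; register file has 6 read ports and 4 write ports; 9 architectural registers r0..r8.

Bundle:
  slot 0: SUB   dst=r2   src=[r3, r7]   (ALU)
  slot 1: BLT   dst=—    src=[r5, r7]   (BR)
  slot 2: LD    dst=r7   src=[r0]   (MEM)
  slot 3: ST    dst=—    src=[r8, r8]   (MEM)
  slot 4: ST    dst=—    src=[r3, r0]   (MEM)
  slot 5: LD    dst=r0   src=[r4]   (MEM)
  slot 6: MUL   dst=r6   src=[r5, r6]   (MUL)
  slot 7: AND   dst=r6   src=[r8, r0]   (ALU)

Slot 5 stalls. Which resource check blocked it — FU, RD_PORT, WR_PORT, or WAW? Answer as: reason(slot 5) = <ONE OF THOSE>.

reason(slot 5) = FU

(0) want 1×ALU +2rd +1wr — yes → AL2|MU1|ME2|BR1|rd4|wr3
(1) want 1×BR +2rd +0wr — yes → AL2|MU1|ME2|BR0|rd2|wr3
(2) want 1×MEM +1rd +1wr — yes → AL2|MU1|ME1|BR0|rd1|wr2
(3) want 1×MEM +1rd +0wr — yes → AL2|MU1|ME0|BR0|rd0|wr2
(4) want 1×MEM +2rd +0wr — FU → AL2|MU1|ME0|BR0|rd0|wr2
(5) want 1×MEM +1rd +1wr — FU → AL2|MU1|ME0|BR0|rd0|wr2
(6) want 1×MUL +2rd +1wr — RD_PORT → AL2|MU1|ME0|BR0|rd0|wr2
(7) want 1×ALU +2rd +1wr — RD_PORT → AL2|MU1|ME0|BR0|rd0|wr2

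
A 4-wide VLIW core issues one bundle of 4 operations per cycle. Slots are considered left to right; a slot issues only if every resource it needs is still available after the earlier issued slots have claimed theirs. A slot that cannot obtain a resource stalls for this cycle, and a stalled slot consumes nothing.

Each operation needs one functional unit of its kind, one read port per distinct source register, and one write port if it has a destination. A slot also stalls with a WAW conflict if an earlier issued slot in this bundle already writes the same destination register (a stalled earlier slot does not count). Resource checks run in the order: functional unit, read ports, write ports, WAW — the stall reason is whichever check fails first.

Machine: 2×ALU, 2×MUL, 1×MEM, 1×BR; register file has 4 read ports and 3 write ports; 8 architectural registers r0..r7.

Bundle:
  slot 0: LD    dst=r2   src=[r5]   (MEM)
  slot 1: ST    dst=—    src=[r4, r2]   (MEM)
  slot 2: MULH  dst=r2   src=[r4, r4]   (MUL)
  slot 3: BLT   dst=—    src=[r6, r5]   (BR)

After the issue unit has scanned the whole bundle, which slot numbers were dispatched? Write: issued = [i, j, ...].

issued = [0, 3]

(0) want 1×MEM +1rd +1wr — yes → AL2|MU2|ME0|BR1|rd3|wr2
(1) want 1×MEM +2rd +0wr — FU → AL2|MU2|ME0|BR1|rd3|wr2
(2) want 1×MUL +1rd +1wr — WAW → AL2|MU2|ME0|BR1|rd3|wr2
(3) want 1×BR +2rd +0wr — yes → AL2|MU2|ME0|BR0|rd1|wr2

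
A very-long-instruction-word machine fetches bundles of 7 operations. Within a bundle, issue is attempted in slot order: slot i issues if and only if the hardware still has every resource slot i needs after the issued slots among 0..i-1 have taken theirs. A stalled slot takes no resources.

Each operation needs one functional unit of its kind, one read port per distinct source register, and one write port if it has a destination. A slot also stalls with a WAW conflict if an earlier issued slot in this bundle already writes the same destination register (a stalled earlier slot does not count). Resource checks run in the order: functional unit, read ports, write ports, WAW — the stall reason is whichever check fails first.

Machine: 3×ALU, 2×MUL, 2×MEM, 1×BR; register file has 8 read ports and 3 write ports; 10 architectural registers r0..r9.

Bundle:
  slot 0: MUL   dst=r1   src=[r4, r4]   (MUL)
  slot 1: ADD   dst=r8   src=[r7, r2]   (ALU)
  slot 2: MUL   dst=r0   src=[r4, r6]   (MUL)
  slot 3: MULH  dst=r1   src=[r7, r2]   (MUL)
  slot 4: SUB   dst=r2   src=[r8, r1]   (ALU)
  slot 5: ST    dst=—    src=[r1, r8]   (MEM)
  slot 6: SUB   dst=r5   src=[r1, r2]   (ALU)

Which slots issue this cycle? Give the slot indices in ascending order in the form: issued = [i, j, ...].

  0. MUL→r1 ⇒ go  {3A/1Mu/2Ld/1B | 7r 2w}
  1. ALU→r8 ⇒ go  {2A/1Mu/2Ld/1B | 5r 1w}
  2. MUL→r0 ⇒ go  {2A/0Mu/2Ld/1B | 3r 0w}
  3. MUL→r1 ⇒ no(FU)  {2A/0Mu/2Ld/1B | 3r 0w}
  4. ALU→r2 ⇒ no(WR_PORT)  {2A/0Mu/2Ld/1B | 3r 0w}
  5. MEM ⇒ go  {2A/0Mu/1Ld/1B | 1r 0w}
  6. ALU→r5 ⇒ no(RD_PORT)  {2A/0Mu/1Ld/1B | 1r 0w}

issued = [0, 1, 2, 5]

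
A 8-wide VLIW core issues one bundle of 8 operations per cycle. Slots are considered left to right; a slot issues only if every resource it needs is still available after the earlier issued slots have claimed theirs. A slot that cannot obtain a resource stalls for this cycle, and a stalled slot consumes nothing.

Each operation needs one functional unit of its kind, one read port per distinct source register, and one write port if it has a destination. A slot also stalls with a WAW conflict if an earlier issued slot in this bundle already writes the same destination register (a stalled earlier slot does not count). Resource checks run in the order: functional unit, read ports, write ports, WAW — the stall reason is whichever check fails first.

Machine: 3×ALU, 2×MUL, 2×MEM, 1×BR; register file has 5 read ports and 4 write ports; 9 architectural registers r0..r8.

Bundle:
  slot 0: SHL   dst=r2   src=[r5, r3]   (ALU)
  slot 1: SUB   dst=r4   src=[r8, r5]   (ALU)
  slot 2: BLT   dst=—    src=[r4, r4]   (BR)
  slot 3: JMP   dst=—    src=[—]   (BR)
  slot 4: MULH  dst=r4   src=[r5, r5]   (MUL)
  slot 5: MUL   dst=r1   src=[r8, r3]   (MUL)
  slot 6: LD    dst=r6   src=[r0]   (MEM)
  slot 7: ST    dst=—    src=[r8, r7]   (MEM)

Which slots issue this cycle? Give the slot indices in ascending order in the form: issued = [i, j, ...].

issued = [0, 1, 2]

slot 0 (ALU): ISSUE — free A2,Mu2,Ld2,B1 rp3 wp3
slot 1 (ALU): ISSUE — free A1,Mu2,Ld2,B1 rp1 wp2
slot 2 (BR): ISSUE — free A1,Mu2,Ld2,B0 rp0 wp2
slot 3 (BR): stall FU — free A1,Mu2,Ld2,B0 rp0 wp2
slot 4 (MUL): stall RD_PORT — free A1,Mu2,Ld2,B0 rp0 wp2
slot 5 (MUL): stall RD_PORT — free A1,Mu2,Ld2,B0 rp0 wp2
slot 6 (MEM): stall RD_PORT — free A1,Mu2,Ld2,B0 rp0 wp2
slot 7 (MEM): stall RD_PORT — free A1,Mu2,Ld2,B0 rp0 wp2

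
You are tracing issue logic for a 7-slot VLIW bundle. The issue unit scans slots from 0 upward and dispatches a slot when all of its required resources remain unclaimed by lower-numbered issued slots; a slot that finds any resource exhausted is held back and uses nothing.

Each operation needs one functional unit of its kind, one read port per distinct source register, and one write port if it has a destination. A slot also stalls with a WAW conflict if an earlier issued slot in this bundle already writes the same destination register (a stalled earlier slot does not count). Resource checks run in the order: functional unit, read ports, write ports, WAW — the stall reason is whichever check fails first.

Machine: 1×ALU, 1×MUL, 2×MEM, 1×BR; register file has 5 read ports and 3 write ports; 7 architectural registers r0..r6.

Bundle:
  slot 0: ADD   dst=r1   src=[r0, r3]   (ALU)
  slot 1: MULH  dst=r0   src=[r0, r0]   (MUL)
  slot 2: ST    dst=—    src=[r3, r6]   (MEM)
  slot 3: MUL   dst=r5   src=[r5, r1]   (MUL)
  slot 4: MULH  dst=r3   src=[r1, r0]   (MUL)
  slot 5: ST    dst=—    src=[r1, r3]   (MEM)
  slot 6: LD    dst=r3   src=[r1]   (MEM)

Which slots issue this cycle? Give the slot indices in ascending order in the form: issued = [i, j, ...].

issued = [0, 1, 2]

  0. ALU→r1 ⇒ go  {0A/1Mu/2Ld/1B | 3r 2w}
  1. MUL→r0 ⇒ go  {0A/0Mu/2Ld/1B | 2r 1w}
  2. MEM ⇒ go  {0A/0Mu/1Ld/1B | 0r 1w}
  3. MUL→r5 ⇒ no(FU)  {0A/0Mu/1Ld/1B | 0r 1w}
  4. MUL→r3 ⇒ no(FU)  {0A/0Mu/1Ld/1B | 0r 1w}
  5. MEM ⇒ no(RD_PORT)  {0A/0Mu/1Ld/1B | 0r 1w}
  6. MEM→r3 ⇒ no(RD_PORT)  {0A/0Mu/1Ld/1B | 0r 1w}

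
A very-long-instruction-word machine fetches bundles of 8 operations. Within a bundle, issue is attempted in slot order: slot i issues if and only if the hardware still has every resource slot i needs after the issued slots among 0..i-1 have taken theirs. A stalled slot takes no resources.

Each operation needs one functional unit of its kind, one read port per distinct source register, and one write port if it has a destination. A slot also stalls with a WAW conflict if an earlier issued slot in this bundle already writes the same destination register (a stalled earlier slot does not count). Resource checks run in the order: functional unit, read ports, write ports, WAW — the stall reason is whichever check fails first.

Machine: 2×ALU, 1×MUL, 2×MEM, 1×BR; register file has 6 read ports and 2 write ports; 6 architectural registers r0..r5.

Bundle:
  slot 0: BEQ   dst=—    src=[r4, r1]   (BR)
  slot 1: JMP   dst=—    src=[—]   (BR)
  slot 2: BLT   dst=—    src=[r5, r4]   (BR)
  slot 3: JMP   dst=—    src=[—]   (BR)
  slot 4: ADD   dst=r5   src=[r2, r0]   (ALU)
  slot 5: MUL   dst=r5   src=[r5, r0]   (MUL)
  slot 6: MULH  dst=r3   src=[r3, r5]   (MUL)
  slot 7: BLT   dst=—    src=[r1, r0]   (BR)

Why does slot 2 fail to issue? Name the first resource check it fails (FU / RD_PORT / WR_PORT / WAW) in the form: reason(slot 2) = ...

(0) want 1×BR +2rd +0wr — yes → AL2|MU1|ME2|BR0|rd4|wr2
(1) want 1×BR +0rd +0wr — FU → AL2|MU1|ME2|BR0|rd4|wr2
(2) want 1×BR +2rd +0wr — FU → AL2|MU1|ME2|BR0|rd4|wr2
(3) want 1×BR +0rd +0wr — FU → AL2|MU1|ME2|BR0|rd4|wr2
(4) want 1×ALU +2rd +1wr — yes → AL1|MU1|ME2|BR0|rd2|wr1
(5) want 1×MUL +2rd +1wr — WAW → AL1|MU1|ME2|BR0|rd2|wr1
(6) want 1×MUL +2rd +1wr — yes → AL1|MU0|ME2|BR0|rd0|wr0
(7) want 1×BR +2rd +0wr — FU → AL1|MU0|ME2|BR0|rd0|wr0

reason(slot 2) = FU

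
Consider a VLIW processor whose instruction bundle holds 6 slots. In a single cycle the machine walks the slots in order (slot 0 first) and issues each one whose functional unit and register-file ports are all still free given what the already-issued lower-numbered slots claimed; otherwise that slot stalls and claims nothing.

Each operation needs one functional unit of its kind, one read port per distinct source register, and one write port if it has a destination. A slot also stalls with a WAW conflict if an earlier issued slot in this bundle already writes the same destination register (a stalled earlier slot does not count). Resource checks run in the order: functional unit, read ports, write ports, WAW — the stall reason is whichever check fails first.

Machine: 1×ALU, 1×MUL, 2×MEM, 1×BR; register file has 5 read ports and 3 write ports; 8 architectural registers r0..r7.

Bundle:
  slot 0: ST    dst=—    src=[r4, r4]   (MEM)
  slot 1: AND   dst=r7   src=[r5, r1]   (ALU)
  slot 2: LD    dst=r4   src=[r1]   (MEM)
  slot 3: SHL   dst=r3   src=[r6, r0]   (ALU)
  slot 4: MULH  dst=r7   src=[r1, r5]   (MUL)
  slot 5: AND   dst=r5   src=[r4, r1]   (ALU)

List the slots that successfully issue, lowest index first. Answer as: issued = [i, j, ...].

#0 MEM src=r4,r4 dispatched  <A:1 Mu:1 Ld:1 B:1 rd:4 wr:3>
#1 ALU src=r5,r1 dispatched  <A:0 Mu:1 Ld:1 B:1 rd:2 wr:2>
#2 MEM src=r1 dispatched  <A:0 Mu:1 Ld:0 B:1 rd:1 wr:1>
#3 ALU src=r6,r0 held:FU  <A:0 Mu:1 Ld:0 B:1 rd:1 wr:1>
#4 MUL src=r1,r5 held:RD_PORT  <A:0 Mu:1 Ld:0 B:1 rd:1 wr:1>
#5 ALU src=r4,r1 held:FU  <A:0 Mu:1 Ld:0 B:1 rd:1 wr:1>

issued = [0, 1, 2]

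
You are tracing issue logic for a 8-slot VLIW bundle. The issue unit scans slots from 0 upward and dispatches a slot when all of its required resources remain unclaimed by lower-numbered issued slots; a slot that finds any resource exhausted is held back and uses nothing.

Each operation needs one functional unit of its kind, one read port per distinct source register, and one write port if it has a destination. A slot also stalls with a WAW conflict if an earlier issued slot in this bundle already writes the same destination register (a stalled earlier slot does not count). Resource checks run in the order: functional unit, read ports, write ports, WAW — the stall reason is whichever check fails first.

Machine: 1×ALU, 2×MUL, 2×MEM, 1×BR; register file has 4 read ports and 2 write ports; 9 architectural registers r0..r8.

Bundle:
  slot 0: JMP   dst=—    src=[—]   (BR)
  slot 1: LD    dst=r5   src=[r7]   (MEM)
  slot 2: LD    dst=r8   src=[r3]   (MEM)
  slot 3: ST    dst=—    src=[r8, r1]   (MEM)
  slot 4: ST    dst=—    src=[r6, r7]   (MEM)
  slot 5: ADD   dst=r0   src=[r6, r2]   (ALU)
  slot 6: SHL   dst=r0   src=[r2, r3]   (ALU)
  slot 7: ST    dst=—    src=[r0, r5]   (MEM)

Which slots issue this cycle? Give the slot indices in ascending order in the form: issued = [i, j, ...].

issued = [0, 1, 2]

[0] BR needs rd=0 wr=0: ok; after: ALU=1 MUL=2 MEM=2 BR=0, R=4, W=2
[1] MEM needs rd=1 wr=1: ok; after: ALU=1 MUL=2 MEM=1 BR=0, R=3, W=1
[2] MEM needs rd=1 wr=1: ok; after: ALU=1 MUL=2 MEM=0 BR=0, R=2, W=0
[3] MEM needs rd=2 wr=0: FU; after: ALU=1 MUL=2 MEM=0 BR=0, R=2, W=0
[4] MEM needs rd=2 wr=0: FU; after: ALU=1 MUL=2 MEM=0 BR=0, R=2, W=0
[5] ALU needs rd=2 wr=1: WR_PORT; after: ALU=1 MUL=2 MEM=0 BR=0, R=2, W=0
[6] ALU needs rd=2 wr=1: WR_PORT; after: ALU=1 MUL=2 MEM=0 BR=0, R=2, W=0
[7] MEM needs rd=2 wr=0: FU; after: ALU=1 MUL=2 MEM=0 BR=0, R=2, W=0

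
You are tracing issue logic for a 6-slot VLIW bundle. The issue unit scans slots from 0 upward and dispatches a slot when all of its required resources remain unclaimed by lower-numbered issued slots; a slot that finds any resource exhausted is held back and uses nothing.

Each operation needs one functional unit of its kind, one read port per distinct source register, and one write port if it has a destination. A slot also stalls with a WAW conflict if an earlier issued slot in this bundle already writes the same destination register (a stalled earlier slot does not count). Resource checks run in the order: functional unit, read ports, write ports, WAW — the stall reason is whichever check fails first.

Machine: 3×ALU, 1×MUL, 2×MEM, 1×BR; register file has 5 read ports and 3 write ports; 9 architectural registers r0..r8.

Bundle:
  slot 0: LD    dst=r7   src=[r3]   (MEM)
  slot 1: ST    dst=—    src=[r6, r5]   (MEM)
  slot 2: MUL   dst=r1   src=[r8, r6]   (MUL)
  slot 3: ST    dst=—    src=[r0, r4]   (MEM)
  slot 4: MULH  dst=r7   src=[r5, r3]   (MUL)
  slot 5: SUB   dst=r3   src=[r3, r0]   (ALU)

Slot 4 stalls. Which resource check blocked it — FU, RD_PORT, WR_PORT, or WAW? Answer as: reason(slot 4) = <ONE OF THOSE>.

reason(slot 4) = FU

[0] MEM needs rd=1 wr=1: ok; after: ALU=3 MUL=1 MEM=1 BR=1, R=4, W=2
[1] MEM needs rd=2 wr=0: ok; after: ALU=3 MUL=1 MEM=0 BR=1, R=2, W=2
[2] MUL needs rd=2 wr=1: ok; after: ALU=3 MUL=0 MEM=0 BR=1, R=0, W=1
[3] MEM needs rd=2 wr=0: FU; after: ALU=3 MUL=0 MEM=0 BR=1, R=0, W=1
[4] MUL needs rd=2 wr=1: FU; after: ALU=3 MUL=0 MEM=0 BR=1, R=0, W=1
[5] ALU needs rd=2 wr=1: RD_PORT; after: ALU=3 MUL=0 MEM=0 BR=1, R=0, W=1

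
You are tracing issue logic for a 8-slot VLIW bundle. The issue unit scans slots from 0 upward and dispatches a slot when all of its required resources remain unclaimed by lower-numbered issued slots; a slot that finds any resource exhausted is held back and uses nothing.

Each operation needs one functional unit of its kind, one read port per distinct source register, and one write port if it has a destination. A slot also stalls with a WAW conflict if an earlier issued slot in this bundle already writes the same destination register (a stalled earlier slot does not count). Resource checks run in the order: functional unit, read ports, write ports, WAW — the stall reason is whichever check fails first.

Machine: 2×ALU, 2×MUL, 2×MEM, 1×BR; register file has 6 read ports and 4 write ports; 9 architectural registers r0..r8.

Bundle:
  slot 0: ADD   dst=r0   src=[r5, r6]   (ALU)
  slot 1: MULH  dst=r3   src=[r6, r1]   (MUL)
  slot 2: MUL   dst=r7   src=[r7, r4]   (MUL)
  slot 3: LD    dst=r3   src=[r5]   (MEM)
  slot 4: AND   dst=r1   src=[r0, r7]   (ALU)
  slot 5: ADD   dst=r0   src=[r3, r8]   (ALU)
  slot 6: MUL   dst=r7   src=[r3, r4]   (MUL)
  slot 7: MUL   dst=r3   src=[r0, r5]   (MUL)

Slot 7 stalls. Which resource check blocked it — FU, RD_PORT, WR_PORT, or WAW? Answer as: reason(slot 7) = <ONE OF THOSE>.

  0. ALU→r0 ⇒ go  {1A/2Mu/2Ld/1B | 4r 3w}
  1. MUL→r3 ⇒ go  {1A/1Mu/2Ld/1B | 2r 2w}
  2. MUL→r7 ⇒ go  {1A/0Mu/2Ld/1B | 0r 1w}
  3. MEM→r3 ⇒ no(RD_PORT)  {1A/0Mu/2Ld/1B | 0r 1w}
  4. ALU→r1 ⇒ no(RD_PORT)  {1A/0Mu/2Ld/1B | 0r 1w}
  5. ALU→r0 ⇒ no(RD_PORT)  {1A/0Mu/2Ld/1B | 0r 1w}
  6. MUL→r7 ⇒ no(FU)  {1A/0Mu/2Ld/1B | 0r 1w}
  7. MUL→r3 ⇒ no(FU)  {1A/0Mu/2Ld/1B | 0r 1w}

reason(slot 7) = FU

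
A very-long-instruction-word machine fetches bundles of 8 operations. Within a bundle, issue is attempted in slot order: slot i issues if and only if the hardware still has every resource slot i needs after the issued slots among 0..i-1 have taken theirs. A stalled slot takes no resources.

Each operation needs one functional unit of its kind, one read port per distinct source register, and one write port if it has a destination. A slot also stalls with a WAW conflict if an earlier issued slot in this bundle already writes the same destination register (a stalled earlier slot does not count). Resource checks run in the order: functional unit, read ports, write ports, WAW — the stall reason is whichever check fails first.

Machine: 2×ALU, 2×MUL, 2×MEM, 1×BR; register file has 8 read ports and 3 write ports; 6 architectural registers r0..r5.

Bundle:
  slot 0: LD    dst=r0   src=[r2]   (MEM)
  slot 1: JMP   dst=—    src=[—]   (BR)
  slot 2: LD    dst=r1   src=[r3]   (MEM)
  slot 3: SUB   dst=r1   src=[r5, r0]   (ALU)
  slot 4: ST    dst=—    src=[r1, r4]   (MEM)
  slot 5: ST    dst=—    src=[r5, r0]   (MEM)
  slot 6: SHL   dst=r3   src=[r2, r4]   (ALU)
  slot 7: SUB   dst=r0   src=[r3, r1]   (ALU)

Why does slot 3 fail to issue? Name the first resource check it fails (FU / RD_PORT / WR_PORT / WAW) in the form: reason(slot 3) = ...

#0 MEM src=r2 dispatched  <A:2 Mu:2 Ld:1 B:1 rd:7 wr:2>
#1 BR src=- dispatched  <A:2 Mu:2 Ld:1 B:0 rd:7 wr:2>
#2 MEM src=r3 dispatched  <A:2 Mu:2 Ld:0 B:0 rd:6 wr:1>
#3 ALU src=r5,r0 held:WAW  <A:2 Mu:2 Ld:0 B:0 rd:6 wr:1>
#4 MEM src=r1,r4 held:FU  <A:2 Mu:2 Ld:0 B:0 rd:6 wr:1>
#5 MEM src=r5,r0 held:FU  <A:2 Mu:2 Ld:0 B:0 rd:6 wr:1>
#6 ALU src=r2,r4 dispatched  <A:1 Mu:2 Ld:0 B:0 rd:4 wr:0>
#7 ALU src=r3,r1 held:WR_PORT  <A:1 Mu:2 Ld:0 B:0 rd:4 wr:0>

reason(slot 3) = WAW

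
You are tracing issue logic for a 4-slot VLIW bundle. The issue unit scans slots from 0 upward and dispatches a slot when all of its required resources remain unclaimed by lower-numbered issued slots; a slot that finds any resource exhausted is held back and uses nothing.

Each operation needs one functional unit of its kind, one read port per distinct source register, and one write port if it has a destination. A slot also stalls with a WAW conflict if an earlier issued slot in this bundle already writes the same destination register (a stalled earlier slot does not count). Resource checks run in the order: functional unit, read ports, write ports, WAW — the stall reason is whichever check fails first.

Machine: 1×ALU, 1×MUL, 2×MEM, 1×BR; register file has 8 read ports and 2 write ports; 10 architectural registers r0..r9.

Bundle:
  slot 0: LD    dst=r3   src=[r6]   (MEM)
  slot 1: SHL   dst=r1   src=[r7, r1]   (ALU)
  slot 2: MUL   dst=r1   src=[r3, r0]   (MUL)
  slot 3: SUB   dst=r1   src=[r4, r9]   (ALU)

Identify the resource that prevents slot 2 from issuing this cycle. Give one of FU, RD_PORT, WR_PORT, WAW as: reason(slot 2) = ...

reason(slot 2) = WR_PORT

#0 MEM src=r6 dispatched  <A:1 Mu:1 Ld:1 B:1 rd:7 wr:1>
#1 ALU src=r7,r1 dispatched  <A:0 Mu:1 Ld:1 B:1 rd:5 wr:0>
#2 MUL src=r3,r0 held:WR_PORT  <A:0 Mu:1 Ld:1 B:1 rd:5 wr:0>
#3 ALU src=r4,r9 held:FU  <A:0 Mu:1 Ld:1 B:1 rd:5 wr:0>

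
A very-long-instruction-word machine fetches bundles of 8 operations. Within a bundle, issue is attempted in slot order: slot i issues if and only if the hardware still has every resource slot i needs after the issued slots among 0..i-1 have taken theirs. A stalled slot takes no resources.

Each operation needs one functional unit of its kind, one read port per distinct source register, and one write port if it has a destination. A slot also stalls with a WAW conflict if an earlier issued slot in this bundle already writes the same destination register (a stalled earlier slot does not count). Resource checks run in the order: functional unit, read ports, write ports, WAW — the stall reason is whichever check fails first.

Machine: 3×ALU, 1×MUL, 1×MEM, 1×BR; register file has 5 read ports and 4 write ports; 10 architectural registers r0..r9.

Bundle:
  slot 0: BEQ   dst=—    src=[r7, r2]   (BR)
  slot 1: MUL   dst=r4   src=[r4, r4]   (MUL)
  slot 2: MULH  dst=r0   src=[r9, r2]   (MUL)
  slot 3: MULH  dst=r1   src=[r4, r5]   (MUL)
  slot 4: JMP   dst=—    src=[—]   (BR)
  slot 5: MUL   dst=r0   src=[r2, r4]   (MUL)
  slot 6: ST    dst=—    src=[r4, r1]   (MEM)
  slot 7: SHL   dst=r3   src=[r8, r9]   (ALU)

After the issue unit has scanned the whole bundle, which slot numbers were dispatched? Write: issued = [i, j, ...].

issued = [0, 1, 6]

slot 0 (BR): ISSUE — free A3,Mu1,Ld1,B0 rp3 wp4
slot 1 (MUL): ISSUE — free A3,Mu0,Ld1,B0 rp2 wp3
slot 2 (MUL): stall FU — free A3,Mu0,Ld1,B0 rp2 wp3
slot 3 (MUL): stall FU — free A3,Mu0,Ld1,B0 rp2 wp3
slot 4 (BR): stall FU — free A3,Mu0,Ld1,B0 rp2 wp3
slot 5 (MUL): stall FU — free A3,Mu0,Ld1,B0 rp2 wp3
slot 6 (MEM): ISSUE — free A3,Mu0,Ld0,B0 rp0 wp3
slot 7 (ALU): stall RD_PORT — free A3,Mu0,Ld0,B0 rp0 wp3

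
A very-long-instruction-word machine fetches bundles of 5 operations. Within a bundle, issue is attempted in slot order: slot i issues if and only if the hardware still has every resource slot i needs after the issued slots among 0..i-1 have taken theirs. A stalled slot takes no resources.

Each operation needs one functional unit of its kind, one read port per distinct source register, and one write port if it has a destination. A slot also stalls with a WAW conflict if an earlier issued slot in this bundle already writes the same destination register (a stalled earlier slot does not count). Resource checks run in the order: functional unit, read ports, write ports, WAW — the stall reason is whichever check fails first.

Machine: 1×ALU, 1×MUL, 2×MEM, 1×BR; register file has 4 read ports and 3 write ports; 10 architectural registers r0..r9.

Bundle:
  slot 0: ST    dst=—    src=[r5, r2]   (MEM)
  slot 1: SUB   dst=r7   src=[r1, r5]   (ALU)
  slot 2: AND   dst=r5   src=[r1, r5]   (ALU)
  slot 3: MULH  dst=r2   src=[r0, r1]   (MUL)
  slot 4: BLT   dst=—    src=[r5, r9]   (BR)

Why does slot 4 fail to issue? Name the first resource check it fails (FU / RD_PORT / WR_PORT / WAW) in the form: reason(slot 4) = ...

reason(slot 4) = RD_PORT

slot 0 (MEM): ISSUE — free A1,Mu1,Ld1,B1 rp2 wp3
slot 1 (ALU): ISSUE — free A0,Mu1,Ld1,B1 rp0 wp2
slot 2 (ALU): stall FU — free A0,Mu1,Ld1,B1 rp0 wp2
slot 3 (MUL): stall RD_PORT — free A0,Mu1,Ld1,B1 rp0 wp2
slot 4 (BR): stall RD_PORT — free A0,Mu1,Ld1,B1 rp0 wp2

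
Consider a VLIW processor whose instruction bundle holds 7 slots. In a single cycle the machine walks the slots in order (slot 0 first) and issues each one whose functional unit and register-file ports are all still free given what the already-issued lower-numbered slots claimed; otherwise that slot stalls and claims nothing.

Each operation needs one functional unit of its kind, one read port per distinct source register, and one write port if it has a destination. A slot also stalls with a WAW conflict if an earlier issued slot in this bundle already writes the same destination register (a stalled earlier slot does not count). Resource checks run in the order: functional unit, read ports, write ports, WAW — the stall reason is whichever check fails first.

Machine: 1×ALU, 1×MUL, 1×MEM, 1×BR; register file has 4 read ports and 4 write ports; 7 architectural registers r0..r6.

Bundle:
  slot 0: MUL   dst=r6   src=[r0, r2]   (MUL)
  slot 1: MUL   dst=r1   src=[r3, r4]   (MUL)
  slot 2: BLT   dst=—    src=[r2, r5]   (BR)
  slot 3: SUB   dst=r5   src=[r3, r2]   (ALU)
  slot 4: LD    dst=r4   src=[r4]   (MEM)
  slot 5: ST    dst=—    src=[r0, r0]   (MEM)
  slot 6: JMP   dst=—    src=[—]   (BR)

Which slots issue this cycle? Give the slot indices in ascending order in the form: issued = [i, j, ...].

[0] MUL needs rd=2 wr=1: ok; after: ALU=1 MUL=0 MEM=1 BR=1, R=2, W=3
[1] MUL needs rd=2 wr=1: FU; after: ALU=1 MUL=0 MEM=1 BR=1, R=2, W=3
[2] BR needs rd=2 wr=0: ok; after: ALU=1 MUL=0 MEM=1 BR=0, R=0, W=3
[3] ALU needs rd=2 wr=1: RD_PORT; after: ALU=1 MUL=0 MEM=1 BR=0, R=0, W=3
[4] MEM needs rd=1 wr=1: RD_PORT; after: ALU=1 MUL=0 MEM=1 BR=0, R=0, W=3
[5] MEM needs rd=1 wr=0: RD_PORT; after: ALU=1 MUL=0 MEM=1 BR=0, R=0, W=3
[6] BR needs rd=0 wr=0: FU; after: ALU=1 MUL=0 MEM=1 BR=0, R=0, W=3

issued = [0, 2]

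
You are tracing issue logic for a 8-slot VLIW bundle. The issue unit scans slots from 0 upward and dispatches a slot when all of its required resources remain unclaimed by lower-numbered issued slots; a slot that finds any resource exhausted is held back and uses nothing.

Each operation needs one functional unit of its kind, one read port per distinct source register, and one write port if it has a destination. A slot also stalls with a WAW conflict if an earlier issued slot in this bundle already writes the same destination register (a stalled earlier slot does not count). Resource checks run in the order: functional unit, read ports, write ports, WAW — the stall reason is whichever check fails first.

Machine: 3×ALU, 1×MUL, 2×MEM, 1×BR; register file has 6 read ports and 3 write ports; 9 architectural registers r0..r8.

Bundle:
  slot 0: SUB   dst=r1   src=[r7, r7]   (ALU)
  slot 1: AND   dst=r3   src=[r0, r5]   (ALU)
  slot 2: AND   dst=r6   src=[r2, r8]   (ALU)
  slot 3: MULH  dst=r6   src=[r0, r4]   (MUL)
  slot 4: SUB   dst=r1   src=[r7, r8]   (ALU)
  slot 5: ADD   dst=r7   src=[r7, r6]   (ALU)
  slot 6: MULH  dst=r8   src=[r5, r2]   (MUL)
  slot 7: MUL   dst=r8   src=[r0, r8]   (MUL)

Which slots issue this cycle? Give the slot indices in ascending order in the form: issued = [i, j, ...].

  0. ALU→r1 ⇒ go  {2A/1Mu/2Ld/1B | 5r 2w}
  1. ALU→r3 ⇒ go  {1A/1Mu/2Ld/1B | 3r 1w}
  2. ALU→r6 ⇒ go  {0A/1Mu/2Ld/1B | 1r 0w}
  3. MUL→r6 ⇒ no(RD_PORT)  {0A/1Mu/2Ld/1B | 1r 0w}
  4. ALU→r1 ⇒ no(FU)  {0A/1Mu/2Ld/1B | 1r 0w}
  5. ALU→r7 ⇒ no(FU)  {0A/1Mu/2Ld/1B | 1r 0w}
  6. MUL→r8 ⇒ no(RD_PORT)  {0A/1Mu/2Ld/1B | 1r 0w}
  7. MUL→r8 ⇒ no(RD_PORT)  {0A/1Mu/2Ld/1B | 1r 0w}

issued = [0, 1, 2]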